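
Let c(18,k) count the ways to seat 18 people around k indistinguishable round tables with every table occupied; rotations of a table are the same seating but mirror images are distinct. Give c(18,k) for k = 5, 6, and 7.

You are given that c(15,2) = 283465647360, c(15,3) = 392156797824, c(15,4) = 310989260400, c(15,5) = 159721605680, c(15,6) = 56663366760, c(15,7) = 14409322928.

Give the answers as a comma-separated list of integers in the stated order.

row 16: T[16][3]=15·392156797824+283465647360=6165817614720  T[16][4]=15·310989260400+392156797824=5056995703824  T[16][5]=15·159721605680+310989260400=2706813345600  T[16][6]=15·56663366760+159721605680=1009672107080  T[16][7]=15·14409322928+56663366760=272803210680
row 17: T[17][4]=16·5056995703824+6165817614720=87077748875904  T[17][5]=16·2706813345600+5056995703824=48366009233424  T[17][6]=16·1009672107080+2706813345600=18861567058880  T[17][7]=16·272803210680+1009672107080=5374523477960
row 18: T[18][5]=17·48366009233424+87077748875904=909299905844112  T[18][6]=17·18861567058880+48366009233424=369012649234384  T[18][7]=17·5374523477960+18861567058880=110228466184200
Read c(18,5) = 909299905844112, c(18,6) = 369012649234384, c(18,7) = 110228466184200.

909299905844112, 369012649234384, 110228466184200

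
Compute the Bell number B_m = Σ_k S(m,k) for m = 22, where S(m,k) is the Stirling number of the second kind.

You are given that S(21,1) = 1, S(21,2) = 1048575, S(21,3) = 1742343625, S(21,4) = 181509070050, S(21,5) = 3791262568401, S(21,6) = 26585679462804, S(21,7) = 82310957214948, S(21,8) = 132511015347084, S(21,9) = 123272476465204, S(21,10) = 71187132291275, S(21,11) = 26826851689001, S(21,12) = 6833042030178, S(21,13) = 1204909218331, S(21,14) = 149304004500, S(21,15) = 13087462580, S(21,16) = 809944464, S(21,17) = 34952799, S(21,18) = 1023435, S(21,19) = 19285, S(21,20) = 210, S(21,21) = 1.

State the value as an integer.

[22] T[22,1]:1*1+0=1 · T[22,2]:2*1048575+1=2097151 · T[22,3]:3*1742343625+1048575=5228079450 · T[22,4]:4*181509070050+1742343625=727778623825 · T[22,5]:5*3791262568401+181509070050=19137821912055 · T[22,6]:6*26585679462804+3791262568401=163305339345225 · T[22,7]:7*82310957214948+26585679462804=602762379967440 · T[22,8]:8*132511015347084+82310957214948=1142399079991620 · T[22,9]:9*123272476465204+132511015347084=1241963303533920 · T[22,10]:10*71187132291275+123272476465204=835143799377954 · T[22,11]:11*26826851689001+71187132291275=366282500870286 · T[22,12]:12*6833042030178+26826851689001=108823356051137 · T[22,13]:13*1204909218331+6833042030178=22496861868481 · T[22,14]:14*149304004500+1204909218331=3295165281331 · T[22,15]:15*13087462580+149304004500=345615943200 · T[22,16]:16*809944464+13087462580=26046574004 · T[22,17]:17*34952799+809944464=1404142047 · T[22,18]:18*1023435+34952799=53374629 · T[22,19]:19*19285+1023435=1389850 · T[22,20]:20*210+19285=23485 · T[22,21]:21*1+210=231 · T[22,22]:22*0+1=1
B_22 = ΣS(22,k) = 1+2097151+5228079450+727778623825+19137821912055+163305339345225+602762379967440+1142399079991620+1241963303533920+835143799377954+366282500870286+108823356051137+22496861868481+3295165281331+345615943200+26046574004+1404142047+53374629+1389850+23485+231+1 = 4506715738447323

4506715738447323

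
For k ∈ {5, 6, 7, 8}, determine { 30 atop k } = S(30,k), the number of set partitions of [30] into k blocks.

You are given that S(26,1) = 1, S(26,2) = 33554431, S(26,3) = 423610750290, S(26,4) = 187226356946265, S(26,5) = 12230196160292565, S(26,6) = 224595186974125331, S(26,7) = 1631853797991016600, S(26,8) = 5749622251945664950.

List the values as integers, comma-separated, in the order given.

@27  (27,2):33554431·2+1→67108863, (27,3):423610750290·3+33554431→1270865805301, (27,4):187226356946265·4+423610750290→749329038535350, (27,5):12230196160292565·5+187226356946265→61338207158409090, (27,6):224595186974125331·6+12230196160292565→1359801318005044551, (27,7):1631853797991016600·7+224595186974125331→11647571772911241531, (27,8):5749622251945664950·8+1631853797991016600→47628831813556336200
@28  (28,3):1270865805301·3+67108863→3812664524766, (28,4):749329038535350·4+1270865805301→2998587019946701, (28,5):61338207158409090·5+749329038535350→307440364830580800, (28,6):1359801318005044551·6+61338207158409090→8220146115188676396, (28,7):11647571772911241531·7+1359801318005044551→82892803728383735268, (28,8):47628831813556336200·8+11647571772911241531→392678226281361931131
@29  (29,4):2998587019946701·4+3812664524766→11998160744311570, (29,5):307440364830580800·5+2998587019946701→1540200411172850701, (29,6):8220146115188676396·6+307440364830580800→49628317055962639176, (29,7):82892803728383735268·7+8220146115188676396→588469772213874823272, (29,8):392678226281361931131·8+82892803728383735268→3224318613979279184316
@30  (30,5):1540200411172850701·5+11998160744311570→7713000216608565075, (30,6):49628317055962639176·6+1540200411172850701→299310102746948685757, (30,7):588469772213874823272·7+49628317055962639176→4168916722553086402080, (30,8):3224318613979279184316·8+588469772213874823272→26383018684048108297800
Read S(30,5) = 7713000216608565075, S(30,6) = 299310102746948685757, S(30,7) = 4168916722553086402080, S(30,8) = 26383018684048108297800.

7713000216608565075, 299310102746948685757, 4168916722553086402080, 26383018684048108297800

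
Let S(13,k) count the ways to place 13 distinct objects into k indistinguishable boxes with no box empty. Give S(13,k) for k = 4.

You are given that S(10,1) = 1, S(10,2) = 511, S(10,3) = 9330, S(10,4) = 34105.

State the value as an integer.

i=11: T(11,2)=1+2·511=1023 | T(11,3)=511+3·9330=28501 | T(11,4)=9330+4·34105=145750
i=12: T(12,3)=1023+3·28501=86526 | T(12,4)=28501+4·145750=611501
i=13: T(13,4)=86526+4·611501=2532530
Read S(13,4) = 2532530.

2532530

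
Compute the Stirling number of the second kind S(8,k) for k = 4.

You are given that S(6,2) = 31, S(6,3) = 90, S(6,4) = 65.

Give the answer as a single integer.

1701

[7] T[7,3]:3*90+31=301 · T[7,4]:4*65+90=350
[8] T[8,4]:4*350+301=1701
Read S(8,4) = 1701.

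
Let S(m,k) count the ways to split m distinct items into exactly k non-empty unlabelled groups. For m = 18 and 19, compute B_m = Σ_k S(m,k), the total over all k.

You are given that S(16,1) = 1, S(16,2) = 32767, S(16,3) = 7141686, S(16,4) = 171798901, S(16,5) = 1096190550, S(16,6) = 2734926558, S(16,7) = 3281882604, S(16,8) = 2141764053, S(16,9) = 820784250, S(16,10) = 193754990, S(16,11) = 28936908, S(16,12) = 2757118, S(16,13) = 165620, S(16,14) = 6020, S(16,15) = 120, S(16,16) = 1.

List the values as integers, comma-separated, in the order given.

r17: T_17,1=1×1+0=1; T_17,2=2×32767+1=65535; T_17,3=3×7141686+32767=21457825; T_17,4=4×171798901+7141686=694337290; T_17,5=5×1096190550+171798901=5652751651; T_17,6=6×2734926558+1096190550=17505749898; T_17,7=7×3281882604+2734926558=25708104786; T_17,8=8×2141764053+3281882604=20415995028; T_17,9=9×820784250+2141764053=9528822303; T_17,10=10×193754990+820784250=2758334150; T_17,11=11×28936908+193754990=512060978; T_17,12=12×2757118+28936908=62022324; T_17,13=13×165620+2757118=4910178; T_17,14=14×6020+165620=249900; T_17,15=15×120+6020=7820; T_17,16=16×1+120=136; T_17,17=17×0+1=1
r18: T_18,1=1×1+0=1; T_18,2=2×65535+1=131071; T_18,3=3×21457825+65535=64439010; T_18,4=4×694337290+21457825=2798806985; T_18,5=5×5652751651+694337290=28958095545; T_18,6=6×17505749898+5652751651=110687251039; T_18,7=7×25708104786+17505749898=197462483400; T_18,8=8×20415995028+25708104786=189036065010; T_18,9=9×9528822303+20415995028=106175395755; T_18,10=10×2758334150+9528822303=37112163803; T_18,11=11×512060978+2758334150=8391004908; T_18,12=12×62022324+512060978=1256328866; T_18,13=13×4910178+62022324=125854638; T_18,14=14×249900+4910178=8408778; T_18,15=15×7820+249900=367200; T_18,16=16×136+7820=9996; T_18,17=17×1+136=153; T_18,18=18×0+1=1
r19: T_19,1=1×1+0=1; T_19,2=2×131071+1=262143; T_19,3=3×64439010+131071=193448101; T_19,4=4×2798806985+64439010=11259666950; T_19,5=5×28958095545+2798806985=147589284710; T_19,6=6×110687251039+28958095545=693081601779; T_19,7=7×197462483400+110687251039=1492924634839; T_19,8=8×189036065010+197462483400=1709751003480; T_19,9=9×106175395755+189036065010=1144614626805; T_19,10=10×37112163803+106175395755=477297033785; T_19,11=11×8391004908+37112163803=129413217791; T_19,12=12×1256328866+8391004908=23466951300; T_19,13=13×125854638+1256328866=2892439160; T_19,14=14×8408778+125854638=243577530; T_19,15=15×367200+8408778=13916778; T_19,16=16×9996+367200=527136; T_19,17=17×153+9996=12597; T_19,18=18×1+153=171; T_19,19=19×0+1=1
B_18 = ΣS(18,k) = 1+131071+64439010+2798806985+28958095545+110687251039+197462483400+189036065010+106175395755+37112163803+8391004908+1256328866+125854638+8408778+367200+9996+153+1 = 682076806159
B_19 = ΣS(19,k) = 1+262143+193448101+11259666950+147589284710+693081601779+1492924634839+1709751003480+1144614626805+477297033785+129413217791+23466951300+2892439160+243577530+13916778+527136+12597+171+1 = 5832742205057

682076806159, 5832742205057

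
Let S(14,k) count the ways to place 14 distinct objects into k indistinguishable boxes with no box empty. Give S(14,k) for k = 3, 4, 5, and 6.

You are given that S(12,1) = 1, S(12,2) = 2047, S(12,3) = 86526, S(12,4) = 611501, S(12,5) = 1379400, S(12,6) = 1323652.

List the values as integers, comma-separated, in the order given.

[13] T[13,2]:2*2047+1=4095 · T[13,3]:3*86526+2047=261625 · T[13,4]:4*611501+86526=2532530 · T[13,5]:5*1379400+611501=7508501 · T[13,6]:6*1323652+1379400=9321312
[14] T[14,3]:3*261625+4095=788970 · T[14,4]:4*2532530+261625=10391745 · T[14,5]:5*7508501+2532530=40075035 · T[14,6]:6*9321312+7508501=63436373
Read S(14,3) = 788970, S(14,4) = 10391745, S(14,5) = 40075035, S(14,6) = 63436373.

788970, 10391745, 40075035, 63436373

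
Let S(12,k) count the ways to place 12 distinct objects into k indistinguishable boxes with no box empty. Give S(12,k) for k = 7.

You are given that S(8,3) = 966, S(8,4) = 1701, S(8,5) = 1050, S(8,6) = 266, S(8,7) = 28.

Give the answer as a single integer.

[9] T[9,4]:4*1701+966=7770 · T[9,5]:5*1050+1701=6951 · T[9,6]:6*266+1050=2646 · T[9,7]:7*28+266=462
[10] T[10,5]:5*6951+7770=42525 · T[10,6]:6*2646+6951=22827 · T[10,7]:7*462+2646=5880
[11] T[11,6]:6*22827+42525=179487 · T[11,7]:7*5880+22827=63987
[12] T[12,7]:7*63987+179487=627396
Read S(12,7) = 627396.

627396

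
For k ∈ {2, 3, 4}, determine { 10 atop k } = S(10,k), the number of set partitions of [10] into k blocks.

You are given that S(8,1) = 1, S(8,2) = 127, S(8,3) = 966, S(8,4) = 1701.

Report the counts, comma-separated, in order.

511, 9330, 34105

@9  (9,1):1·1+0→1, (9,2):127·2+1→255, (9,3):966·3+127→3025, (9,4):1701·4+966→7770
@10  (10,2):255·2+1→511, (10,3):3025·3+255→9330, (10,4):7770·4+3025→34105
Read S(10,2) = 511, S(10,3) = 9330, S(10,4) = 34105.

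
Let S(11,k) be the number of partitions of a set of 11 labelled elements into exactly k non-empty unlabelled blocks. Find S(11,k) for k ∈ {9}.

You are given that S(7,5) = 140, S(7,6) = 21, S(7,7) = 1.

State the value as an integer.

1155

@8  (8,6):21·6+140→266, (8,7):1·7+21→28, (8,8):0·8+1→1
@9  (9,7):28·7+266→462, (9,8):1·8+28→36, (9,9):0·9+1→1
@10  (10,8):36·8+462→750, (10,9):1·9+36→45
@11  (11,9):45·9+750→1155
Read S(11,9) = 1155.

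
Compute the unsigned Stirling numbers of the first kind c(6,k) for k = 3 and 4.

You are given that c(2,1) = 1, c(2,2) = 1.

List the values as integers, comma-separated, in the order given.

@3  (3,1):1·2+0→2, (3,2):1·2+1→3, (3,3):0·2+1→1
@4  (4,1):2·3+0→6, (4,2):3·3+2→11, (4,3):1·3+3→6, (4,4):0·3+1→1
@5  (5,2):11·4+6→50, (5,3):6·4+11→35, (5,4):1·4+6→10
@6  (6,3):35·5+50→225, (6,4):10·5+35→85
Read c(6,3) = 225, c(6,4) = 85.

225, 85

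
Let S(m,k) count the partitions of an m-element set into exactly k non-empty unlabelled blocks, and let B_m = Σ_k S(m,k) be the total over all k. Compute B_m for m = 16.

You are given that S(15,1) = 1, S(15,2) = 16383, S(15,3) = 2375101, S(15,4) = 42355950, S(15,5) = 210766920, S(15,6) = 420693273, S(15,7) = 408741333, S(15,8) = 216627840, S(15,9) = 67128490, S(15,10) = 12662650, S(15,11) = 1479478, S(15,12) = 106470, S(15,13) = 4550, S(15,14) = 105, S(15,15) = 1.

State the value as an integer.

r16: T_16,1=1×1+0=1; T_16,2=2×16383+1=32767; T_16,3=3×2375101+16383=7141686; T_16,4=4×42355950+2375101=171798901; T_16,5=5×210766920+42355950=1096190550; T_16,6=6×420693273+210766920=2734926558; T_16,7=7×408741333+420693273=3281882604; T_16,8=8×216627840+408741333=2141764053; T_16,9=9×67128490+216627840=820784250; T_16,10=10×12662650+67128490=193754990; T_16,11=11×1479478+12662650=28936908; T_16,12=12×106470+1479478=2757118; T_16,13=13×4550+106470=165620; T_16,14=14×105+4550=6020; T_16,15=15×1+105=120; T_16,16=16×0+1=1
B_16 = ΣS(16,k) = 1+32767+7141686+171798901+1096190550+2734926558+3281882604+2141764053+820784250+193754990+28936908+2757118+165620+6020+120+1 = 10480142147

10480142147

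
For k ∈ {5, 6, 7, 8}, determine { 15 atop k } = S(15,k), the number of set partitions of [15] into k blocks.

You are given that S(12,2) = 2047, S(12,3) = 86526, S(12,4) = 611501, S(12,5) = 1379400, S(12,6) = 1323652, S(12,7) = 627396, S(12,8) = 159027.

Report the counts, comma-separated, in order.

i=13: T(13,3)=2047+3·86526=261625 | T(13,4)=86526+4·611501=2532530 | T(13,5)=611501+5·1379400=7508501 | T(13,6)=1379400+6·1323652=9321312 | T(13,7)=1323652+7·627396=5715424 | T(13,8)=627396+8·159027=1899612
i=14: T(14,4)=261625+4·2532530=10391745 | T(14,5)=2532530+5·7508501=40075035 | T(14,6)=7508501+6·9321312=63436373 | T(14,7)=9321312+7·5715424=49329280 | T(14,8)=5715424+8·1899612=20912320
i=15: T(15,5)=10391745+5·40075035=210766920 | T(15,6)=40075035+6·63436373=420693273 | T(15,7)=63436373+7·49329280=408741333 | T(15,8)=49329280+8·20912320=216627840
Read S(15,5) = 210766920, S(15,6) = 420693273, S(15,7) = 408741333, S(15,8) = 216627840.

210766920, 420693273, 408741333, 216627840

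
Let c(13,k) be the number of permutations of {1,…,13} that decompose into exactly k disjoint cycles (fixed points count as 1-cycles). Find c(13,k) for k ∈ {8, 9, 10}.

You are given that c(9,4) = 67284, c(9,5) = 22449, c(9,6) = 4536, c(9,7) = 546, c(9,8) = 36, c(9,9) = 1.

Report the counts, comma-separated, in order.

[10] T[10,5]:9*22449+67284=269325 · T[10,6]:9*4536+22449=63273 · T[10,7]:9*546+4536=9450 · T[10,8]:9*36+546=870 · T[10,9]:9*1+36=45 · T[10,10]:9*0+1=1
[11] T[11,6]:10*63273+269325=902055 · T[11,7]:10*9450+63273=157773 · T[11,8]:10*870+9450=18150 · T[11,9]:10*45+870=1320 · T[11,10]:10*1+45=55
[12] T[12,7]:11*157773+902055=2637558 · T[12,8]:11*18150+157773=357423 · T[12,9]:11*1320+18150=32670 · T[12,10]:11*55+1320=1925
[13] T[13,8]:12*357423+2637558=6926634 · T[13,9]:12*32670+357423=749463 · T[13,10]:12*1925+32670=55770
Read c(13,8) = 6926634, c(13,9) = 749463, c(13,10) = 55770.

6926634, 749463, 55770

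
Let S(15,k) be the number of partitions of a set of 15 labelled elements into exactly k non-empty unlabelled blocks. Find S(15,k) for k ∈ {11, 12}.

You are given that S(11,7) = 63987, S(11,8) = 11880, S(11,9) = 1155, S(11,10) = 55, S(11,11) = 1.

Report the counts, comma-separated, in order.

i=12: T(12,8)=63987+8·11880=159027 | T(12,9)=11880+9·1155=22275 | T(12,10)=1155+10·55=1705 | T(12,11)=55+11·1=66 | T(12,12)=1+12·0=1
i=13: T(13,9)=159027+9·22275=359502 | T(13,10)=22275+10·1705=39325 | T(13,11)=1705+11·66=2431 | T(13,12)=66+12·1=78
i=14: T(14,10)=359502+10·39325=752752 | T(14,11)=39325+11·2431=66066 | T(14,12)=2431+12·78=3367
i=15: T(15,11)=752752+11·66066=1479478 | T(15,12)=66066+12·3367=106470
Read S(15,11) = 1479478, S(15,12) = 106470.

1479478, 106470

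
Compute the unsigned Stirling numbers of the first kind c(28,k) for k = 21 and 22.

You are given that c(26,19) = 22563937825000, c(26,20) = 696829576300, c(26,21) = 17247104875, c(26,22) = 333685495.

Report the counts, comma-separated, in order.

71603372991150, 1845173352165

@27  (27,20):696829576300·26+22563937825000→40681506808800, (27,21):17247104875·26+696829576300→1145254303050, (27,22):333685495·26+17247104875→25922927745
@28  (28,21):1145254303050·27+40681506808800→71603372991150, (28,22):25922927745·27+1145254303050→1845173352165
Read c(28,21) = 71603372991150, c(28,22) = 1845173352165.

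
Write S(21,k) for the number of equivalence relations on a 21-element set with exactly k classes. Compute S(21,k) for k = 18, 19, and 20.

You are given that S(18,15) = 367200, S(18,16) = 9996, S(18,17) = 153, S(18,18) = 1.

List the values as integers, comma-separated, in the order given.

1023435, 19285, 210

row 19: T[19][16]=16·9996+367200=527136  T[19][17]=17·153+9996=12597  T[19][18]=18·1+153=171  T[19][19]=19·0+1=1
row 20: T[20][17]=17·12597+527136=741285  T[20][18]=18·171+12597=15675  T[20][19]=19·1+171=190  T[20][20]=20·0+1=1
row 21: T[21][18]=18·15675+741285=1023435  T[21][19]=19·190+15675=19285  T[21][20]=20·1+190=210
Read S(21,18) = 1023435, S(21,19) = 19285, S(21,20) = 210.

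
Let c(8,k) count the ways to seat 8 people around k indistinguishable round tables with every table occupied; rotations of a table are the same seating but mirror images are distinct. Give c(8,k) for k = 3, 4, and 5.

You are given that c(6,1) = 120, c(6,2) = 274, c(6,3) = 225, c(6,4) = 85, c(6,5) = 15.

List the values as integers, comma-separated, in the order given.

13132, 6769, 1960

[7] T[7,2]:6*274+120=1764 · T[7,3]:6*225+274=1624 · T[7,4]:6*85+225=735 · T[7,5]:6*15+85=175
[8] T[8,3]:7*1624+1764=13132 · T[8,4]:7*735+1624=6769 · T[8,5]:7*175+735=1960
Read c(8,3) = 13132, c(8,4) = 6769, c(8,5) = 1960.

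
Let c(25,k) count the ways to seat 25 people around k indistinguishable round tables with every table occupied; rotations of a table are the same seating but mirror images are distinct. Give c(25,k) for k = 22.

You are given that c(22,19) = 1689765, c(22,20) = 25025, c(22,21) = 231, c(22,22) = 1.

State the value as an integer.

3795000

[23] T[23,20]:22*25025+1689765=2240315 · T[23,21]:22*231+25025=30107 · T[23,22]:22*1+231=253
[24] T[24,21]:23*30107+2240315=2932776 · T[24,22]:23*253+30107=35926
[25] T[25,22]:24*35926+2932776=3795000
Read c(25,22) = 3795000.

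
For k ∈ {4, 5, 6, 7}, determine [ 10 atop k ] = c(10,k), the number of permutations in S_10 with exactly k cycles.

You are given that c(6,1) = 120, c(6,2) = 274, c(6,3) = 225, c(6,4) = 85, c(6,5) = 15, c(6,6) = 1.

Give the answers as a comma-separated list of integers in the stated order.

[7] T[7,1]:6*120+0=720 · T[7,2]:6*274+120=1764 · T[7,3]:6*225+274=1624 · T[7,4]:6*85+225=735 · T[7,5]:6*15+85=175 · T[7,6]:6*1+15=21 · T[7,7]:6*0+1=1
[8] T[8,2]:7*1764+720=13068 · T[8,3]:7*1624+1764=13132 · T[8,4]:7*735+1624=6769 · T[8,5]:7*175+735=1960 · T[8,6]:7*21+175=322 · T[8,7]:7*1+21=28
[9] T[9,3]:8*13132+13068=118124 · T[9,4]:8*6769+13132=67284 · T[9,5]:8*1960+6769=22449 · T[9,6]:8*322+1960=4536 · T[9,7]:8*28+322=546
[10] T[10,4]:9*67284+118124=723680 · T[10,5]:9*22449+67284=269325 · T[10,6]:9*4536+22449=63273 · T[10,7]:9*546+4536=9450
Read c(10,4) = 723680, c(10,5) = 269325, c(10,6) = 63273, c(10,7) = 9450.

723680, 269325, 63273, 9450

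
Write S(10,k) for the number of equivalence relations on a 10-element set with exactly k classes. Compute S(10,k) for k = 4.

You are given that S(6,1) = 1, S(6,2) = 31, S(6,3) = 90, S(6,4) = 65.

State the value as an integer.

34105

@7  (7,1):1·1+0→1, (7,2):31·2+1→63, (7,3):90·3+31→301, (7,4):65·4+90→350
@8  (8,2):63·2+1→127, (8,3):301·3+63→966, (8,4):350·4+301→1701
@9  (9,3):966·3+127→3025, (9,4):1701·4+966→7770
@10  (10,4):7770·4+3025→34105
Read S(10,4) = 34105.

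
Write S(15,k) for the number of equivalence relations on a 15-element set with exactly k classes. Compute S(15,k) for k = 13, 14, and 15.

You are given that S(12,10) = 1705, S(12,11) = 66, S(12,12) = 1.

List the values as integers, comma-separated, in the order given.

@13  (13,11):66·11+1705→2431, (13,12):1·12+66→78, (13,13):0·13+1→1
@14  (14,12):78·12+2431→3367, (14,13):1·13+78→91, (14,14):0·14+1→1
@15  (15,13):91·13+3367→4550, (15,14):1·14+91→105, (15,15):0·15+1→1
Read S(15,13) = 4550, S(15,14) = 105, S(15,15) = 1.

4550, 105, 1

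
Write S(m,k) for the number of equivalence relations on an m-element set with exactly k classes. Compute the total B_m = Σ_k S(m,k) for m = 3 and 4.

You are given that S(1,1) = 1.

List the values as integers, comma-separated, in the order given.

5, 15

row 2: T[2][1]=1·1+0=1  T[2][2]=2·0+1=1
row 3: T[3][1]=1·1+0=1  T[3][2]=2·1+1=3  T[3][3]=3·0+1=1
row 4: T[4][1]=1·1+0=1  T[4][2]=2·3+1=7  T[4][3]=3·1+3=6  T[4][4]=4·0+1=1
B_3 = ΣS(3,k) = 1+3+1 = 5
B_4 = ΣS(4,k) = 1+7+6+1 = 15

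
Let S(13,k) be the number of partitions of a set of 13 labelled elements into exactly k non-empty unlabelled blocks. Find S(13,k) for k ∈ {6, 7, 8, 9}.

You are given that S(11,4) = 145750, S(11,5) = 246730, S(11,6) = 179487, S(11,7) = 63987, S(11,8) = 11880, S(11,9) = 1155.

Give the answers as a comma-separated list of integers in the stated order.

9321312, 5715424, 1899612, 359502

i=12: T(12,5)=145750+5·246730=1379400 | T(12,6)=246730+6·179487=1323652 | T(12,7)=179487+7·63987=627396 | T(12,8)=63987+8·11880=159027 | T(12,9)=11880+9·1155=22275
i=13: T(13,6)=1379400+6·1323652=9321312 | T(13,7)=1323652+7·627396=5715424 | T(13,8)=627396+8·159027=1899612 | T(13,9)=159027+9·22275=359502
Read S(13,6) = 9321312, S(13,7) = 5715424, S(13,8) = 1899612, S(13,9) = 359502.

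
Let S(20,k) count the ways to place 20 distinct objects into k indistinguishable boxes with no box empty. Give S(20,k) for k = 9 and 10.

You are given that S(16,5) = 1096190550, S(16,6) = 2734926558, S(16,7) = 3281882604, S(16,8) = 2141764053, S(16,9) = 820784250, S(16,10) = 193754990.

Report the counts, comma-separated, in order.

@17  (17,6):2734926558·6+1096190550→17505749898, (17,7):3281882604·7+2734926558→25708104786, (17,8):2141764053·8+3281882604→20415995028, (17,9):820784250·9+2141764053→9528822303, (17,10):193754990·10+820784250→2758334150
@18  (18,7):25708104786·7+17505749898→197462483400, (18,8):20415995028·8+25708104786→189036065010, (18,9):9528822303·9+20415995028→106175395755, (18,10):2758334150·10+9528822303→37112163803
@19  (19,8):189036065010·8+197462483400→1709751003480, (19,9):106175395755·9+189036065010→1144614626805, (19,10):37112163803·10+106175395755→477297033785
@20  (20,9):1144614626805·9+1709751003480→12011282644725, (20,10):477297033785·10+1144614626805→5917584964655
Read S(20,9) = 12011282644725, S(20,10) = 5917584964655.

12011282644725, 5917584964655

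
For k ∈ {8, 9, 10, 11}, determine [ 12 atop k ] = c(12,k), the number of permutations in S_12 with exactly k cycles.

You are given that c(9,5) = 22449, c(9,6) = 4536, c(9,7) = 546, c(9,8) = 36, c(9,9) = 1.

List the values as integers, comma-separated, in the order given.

357423, 32670, 1925, 66

i=10: T(10,6)=22449+9·4536=63273 | T(10,7)=4536+9·546=9450 | T(10,8)=546+9·36=870 | T(10,9)=36+9·1=45 | T(10,10)=1+9·0=1
i=11: T(11,7)=63273+10·9450=157773 | T(11,8)=9450+10·870=18150 | T(11,9)=870+10·45=1320 | T(11,10)=45+10·1=55 | T(11,11)=1+10·0=1
i=12: T(12,8)=157773+11·18150=357423 | T(12,9)=18150+11·1320=32670 | T(12,10)=1320+11·55=1925 | T(12,11)=55+11·1=66
Read c(12,8) = 357423, c(12,9) = 32670, c(12,10) = 1925, c(12,11) = 66.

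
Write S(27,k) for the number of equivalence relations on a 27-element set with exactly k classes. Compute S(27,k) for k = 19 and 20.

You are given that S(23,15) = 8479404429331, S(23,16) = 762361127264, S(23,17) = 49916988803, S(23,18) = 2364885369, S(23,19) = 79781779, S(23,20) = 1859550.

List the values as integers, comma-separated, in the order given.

229268487458010, 12246296312250

[24] T[24,16]:16*762361127264+8479404429331=20677182465555 · T[24,17]:17*49916988803+762361127264=1610949936915 · T[24,18]:18*2364885369+49916988803=92484925445 · T[24,19]:19*79781779+2364885369=3880739170 · T[24,20]:20*1859550+79781779=116972779
[25] T[25,17]:17*1610949936915+20677182465555=48063331393110 · T[25,18]:18*92484925445+1610949936915=3275678594925 · T[25,19]:19*3880739170+92484925445=166218969675 · T[25,20]:20*116972779+3880739170=6220194750
[26] T[26,18]:18*3275678594925+48063331393110=107025546101760 · T[26,19]:19*166218969675+3275678594925=6433839018750 · T[26,20]:20*6220194750+166218969675=290622864675
[27] T[27,19]:19*6433839018750+107025546101760=229268487458010 · T[27,20]:20*290622864675+6433839018750=12246296312250
Read S(27,19) = 229268487458010, S(27,20) = 12246296312250.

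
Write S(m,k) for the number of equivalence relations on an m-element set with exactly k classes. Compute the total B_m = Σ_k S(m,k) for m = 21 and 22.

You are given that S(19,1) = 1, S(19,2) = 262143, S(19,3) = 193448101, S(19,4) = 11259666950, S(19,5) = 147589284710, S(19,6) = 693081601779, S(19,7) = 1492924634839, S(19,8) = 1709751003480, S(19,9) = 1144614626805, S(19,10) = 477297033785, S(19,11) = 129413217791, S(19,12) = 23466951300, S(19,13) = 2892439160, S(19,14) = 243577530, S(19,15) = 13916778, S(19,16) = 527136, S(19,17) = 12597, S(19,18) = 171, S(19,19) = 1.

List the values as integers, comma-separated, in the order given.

474869816156751, 4506715738447323

@20  (20,1):1·1+0→1, (20,2):262143·2+1→524287, (20,3):193448101·3+262143→580606446, (20,4):11259666950·4+193448101→45232115901, (20,5):147589284710·5+11259666950→749206090500, (20,6):693081601779·6+147589284710→4306078895384, (20,7):1492924634839·7+693081601779→11143554045652, (20,8):1709751003480·8+1492924634839→15170932662679, (20,9):1144614626805·9+1709751003480→12011282644725, (20,10):477297033785·10+1144614626805→5917584964655, (20,11):129413217791·11+477297033785→1900842429486, (20,12):23466951300·12+129413217791→411016633391, (20,13):2892439160·13+23466951300→61068660380, (20,14):243577530·14+2892439160→6302524580, (20,15):13916778·15+243577530→452329200, (20,16):527136·16+13916778→22350954, (20,17):12597·17+527136→741285, (20,18):171·18+12597→15675, (20,19):1·19+171→190, (20,20):0·20+1→1
@21  (21,1):1·1+0→1, (21,2):524287·2+1→1048575, (21,3):580606446·3+524287→1742343625, (21,4):45232115901·4+580606446→181509070050, (21,5):749206090500·5+45232115901→3791262568401, (21,6):4306078895384·6+749206090500→26585679462804, (21,7):11143554045652·7+4306078895384→82310957214948, (21,8):15170932662679·8+11143554045652→132511015347084, (21,9):12011282644725·9+15170932662679→123272476465204, (21,10):5917584964655·10+12011282644725→71187132291275, (21,11):1900842429486·11+5917584964655→26826851689001, (21,12):411016633391·12+1900842429486→6833042030178, (21,13):61068660380·13+411016633391→1204909218331, (21,14):6302524580·14+61068660380→149304004500, (21,15):452329200·15+6302524580→13087462580, (21,16):22350954·16+452329200→809944464, (21,17):741285·17+22350954→34952799, (21,18):15675·18+741285→1023435, (21,19):190·19+15675→19285, (21,20):1·20+190→210, (21,21):0·21+1→1
@22  (22,1):1·1+0→1, (22,2):1048575·2+1→2097151, (22,3):1742343625·3+1048575→5228079450, (22,4):181509070050·4+1742343625→727778623825, (22,5):3791262568401·5+181509070050→19137821912055, (22,6):26585679462804·6+3791262568401→163305339345225, (22,7):82310957214948·7+26585679462804→602762379967440, (22,8):132511015347084·8+82310957214948→1142399079991620, (22,9):123272476465204·9+132511015347084→1241963303533920, (22,10):71187132291275·10+123272476465204→835143799377954, (22,11):26826851689001·11+71187132291275→366282500870286, (22,12):6833042030178·12+26826851689001→108823356051137, (22,13):1204909218331·13+6833042030178→22496861868481, (22,14):149304004500·14+1204909218331→3295165281331, (22,15):13087462580·15+149304004500→345615943200, (22,16):809944464·16+13087462580→26046574004, (22,17):34952799·17+809944464→1404142047, (22,18):1023435·18+34952799→53374629, (22,19):19285·19+1023435→1389850, (22,20):210·20+19285→23485, (22,21):1·21+210→231, (22,22):0·22+1→1
B_21 = ΣS(21,k) = 1+1048575+1742343625+181509070050+3791262568401+26585679462804+82310957214948+132511015347084+123272476465204+71187132291275+26826851689001+6833042030178+1204909218331+149304004500+13087462580+809944464+34952799+1023435+19285+210+1 = 474869816156751
B_22 = ΣS(22,k) = 1+2097151+5228079450+727778623825+19137821912055+163305339345225+602762379967440+1142399079991620+1241963303533920+835143799377954+366282500870286+108823356051137+22496861868481+3295165281331+345615943200+26046574004+1404142047+53374629+1389850+23485+231+1 = 4506715738447323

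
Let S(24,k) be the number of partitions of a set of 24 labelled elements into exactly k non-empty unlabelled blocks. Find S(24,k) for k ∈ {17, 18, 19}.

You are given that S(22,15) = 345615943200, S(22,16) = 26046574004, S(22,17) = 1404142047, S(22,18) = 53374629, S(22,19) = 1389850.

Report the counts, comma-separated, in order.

row 23: T[23][16]=16·26046574004+345615943200=762361127264  T[23][17]=17·1404142047+26046574004=49916988803  T[23][18]=18·53374629+1404142047=2364885369  T[23][19]=19·1389850+53374629=79781779
row 24: T[24][17]=17·49916988803+762361127264=1610949936915  T[24][18]=18·2364885369+49916988803=92484925445  T[24][19]=19·79781779+2364885369=3880739170
Read S(24,17) = 1610949936915, S(24,18) = 92484925445, S(24,19) = 3880739170.

1610949936915, 92484925445, 3880739170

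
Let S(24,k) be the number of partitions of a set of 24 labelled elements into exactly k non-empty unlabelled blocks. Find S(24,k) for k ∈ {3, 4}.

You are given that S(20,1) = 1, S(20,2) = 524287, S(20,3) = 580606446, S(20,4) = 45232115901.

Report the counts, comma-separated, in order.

row 21: T[21][1]=1·1+0=1  T[21][2]=2·524287+1=1048575  T[21][3]=3·580606446+524287=1742343625  T[21][4]=4·45232115901+580606446=181509070050
row 22: T[22][1]=1·1+0=1  T[22][2]=2·1048575+1=2097151  T[22][3]=3·1742343625+1048575=5228079450  T[22][4]=4·181509070050+1742343625=727778623825
row 23: T[23][2]=2·2097151+1=4194303  T[23][3]=3·5228079450+2097151=15686335501  T[23][4]=4·727778623825+5228079450=2916342574750
row 24: T[24][3]=3·15686335501+4194303=47063200806  T[24][4]=4·2916342574750+15686335501=11681056634501
Read S(24,3) = 47063200806, S(24,4) = 11681056634501.

47063200806, 11681056634501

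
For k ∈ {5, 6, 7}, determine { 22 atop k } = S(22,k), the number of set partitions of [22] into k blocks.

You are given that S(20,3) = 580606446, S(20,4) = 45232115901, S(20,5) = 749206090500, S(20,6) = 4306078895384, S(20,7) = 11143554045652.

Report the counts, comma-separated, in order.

19137821912055, 163305339345225, 602762379967440

[21] T[21,4]:4*45232115901+580606446=181509070050 · T[21,5]:5*749206090500+45232115901=3791262568401 · T[21,6]:6*4306078895384+749206090500=26585679462804 · T[21,7]:7*11143554045652+4306078895384=82310957214948
[22] T[22,5]:5*3791262568401+181509070050=19137821912055 · T[22,6]:6*26585679462804+3791262568401=163305339345225 · T[22,7]:7*82310957214948+26585679462804=602762379967440
Read S(22,5) = 19137821912055, S(22,6) = 163305339345225, S(22,7) = 602762379967440.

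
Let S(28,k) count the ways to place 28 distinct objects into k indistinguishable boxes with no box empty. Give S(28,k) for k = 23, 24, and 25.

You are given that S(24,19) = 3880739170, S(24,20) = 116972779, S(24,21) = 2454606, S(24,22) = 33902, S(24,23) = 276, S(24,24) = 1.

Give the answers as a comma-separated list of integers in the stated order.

[25] T[25,20]:20*116972779+3880739170=6220194750 · T[25,21]:21*2454606+116972779=168519505 · T[25,22]:22*33902+2454606=3200450 · T[25,23]:23*276+33902=40250 · T[25,24]:24*1+276=300 · T[25,25]:25*0+1=1
[26] T[26,21]:21*168519505+6220194750=9759104355 · T[26,22]:22*3200450+168519505=238929405 · T[26,23]:23*40250+3200450=4126200 · T[26,24]:24*300+40250=47450 · T[26,25]:25*1+300=325
[27] T[27,22]:22*238929405+9759104355=15015551265 · T[27,23]:23*4126200+238929405=333832005 · T[27,24]:24*47450+4126200=5265000 · T[27,25]:25*325+47450=55575
[28] T[28,23]:23*333832005+15015551265=22693687380 · T[28,24]:24*5265000+333832005=460192005 · T[28,25]:25*55575+5265000=6654375
Read S(28,23) = 22693687380, S(28,24) = 460192005, S(28,25) = 6654375.

22693687380, 460192005, 6654375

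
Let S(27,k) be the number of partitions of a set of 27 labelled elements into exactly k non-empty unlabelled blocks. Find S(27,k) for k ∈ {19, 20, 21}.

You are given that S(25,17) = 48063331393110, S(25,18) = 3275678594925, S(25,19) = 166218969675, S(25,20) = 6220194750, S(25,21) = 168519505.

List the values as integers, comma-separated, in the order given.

229268487458010, 12246296312250, 495564056130

@26  (26,18):3275678594925·18+48063331393110→107025546101760, (26,19):166218969675·19+3275678594925→6433839018750, (26,20):6220194750·20+166218969675→290622864675, (26,21):168519505·21+6220194750→9759104355
@27  (27,19):6433839018750·19+107025546101760→229268487458010, (27,20):290622864675·20+6433839018750→12246296312250, (27,21):9759104355·21+290622864675→495564056130
Read S(27,19) = 229268487458010, S(27,20) = 12246296312250, S(27,21) = 495564056130.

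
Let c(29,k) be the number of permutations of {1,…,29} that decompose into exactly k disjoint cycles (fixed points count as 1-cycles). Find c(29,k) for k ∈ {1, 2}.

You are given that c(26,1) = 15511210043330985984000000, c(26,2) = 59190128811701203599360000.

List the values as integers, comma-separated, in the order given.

304888344611713860501504000000, 1197348677077520393310044160000

row 27: T[27][1]=26·15511210043330985984000000+0=403291461126605635584000000  T[27][2]=26·59190128811701203599360000+15511210043330985984000000=1554454559147562279567360000
row 28: T[28][1]=27·403291461126605635584000000+0=10888869450418352160768000000  T[28][2]=27·1554454559147562279567360000+403291461126605635584000000=42373564558110787183902720000
row 29: T[29][1]=28·10888869450418352160768000000+0=304888344611713860501504000000  T[29][2]=28·42373564558110787183902720000+10888869450418352160768000000=1197348677077520393310044160000
Read c(29,1) = 304888344611713860501504000000, c(29,2) = 1197348677077520393310044160000.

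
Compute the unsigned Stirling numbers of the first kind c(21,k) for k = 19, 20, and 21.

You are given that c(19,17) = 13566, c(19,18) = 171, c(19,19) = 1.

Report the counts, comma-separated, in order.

20615, 210, 1

r20: T_20,18=19×171+13566=16815; T_20,19=19×1+171=190; T_20,20=19×0+1=1
r21: T_21,19=20×190+16815=20615; T_21,20=20×1+190=210; T_21,21=20×0+1=1
Read c(21,19) = 20615, c(21,20) = 210, c(21,21) = 1.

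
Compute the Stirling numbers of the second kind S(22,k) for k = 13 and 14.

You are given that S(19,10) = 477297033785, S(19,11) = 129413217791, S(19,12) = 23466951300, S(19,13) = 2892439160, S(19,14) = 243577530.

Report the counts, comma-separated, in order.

[20] T[20,11]:11*129413217791+477297033785=1900842429486 · T[20,12]:12*23466951300+129413217791=411016633391 · T[20,13]:13*2892439160+23466951300=61068660380 · T[20,14]:14*243577530+2892439160=6302524580
[21] T[21,12]:12*411016633391+1900842429486=6833042030178 · T[21,13]:13*61068660380+411016633391=1204909218331 · T[21,14]:14*6302524580+61068660380=149304004500
[22] T[22,13]:13*1204909218331+6833042030178=22496861868481 · T[22,14]:14*149304004500+1204909218331=3295165281331
Read S(22,13) = 22496861868481, S(22,14) = 3295165281331.

22496861868481, 3295165281331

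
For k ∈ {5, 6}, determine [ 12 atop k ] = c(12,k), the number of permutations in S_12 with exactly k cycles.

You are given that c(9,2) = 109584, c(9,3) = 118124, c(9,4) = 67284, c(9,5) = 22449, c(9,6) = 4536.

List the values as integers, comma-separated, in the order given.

r10: T_10,3=9×118124+109584=1172700; T_10,4=9×67284+118124=723680; T_10,5=9×22449+67284=269325; T_10,6=9×4536+22449=63273
r11: T_11,4=10×723680+1172700=8409500; T_11,5=10×269325+723680=3416930; T_11,6=10×63273+269325=902055
r12: T_12,5=11×3416930+8409500=45995730; T_12,6=11×902055+3416930=13339535
Read c(12,5) = 45995730, c(12,6) = 13339535.

45995730, 13339535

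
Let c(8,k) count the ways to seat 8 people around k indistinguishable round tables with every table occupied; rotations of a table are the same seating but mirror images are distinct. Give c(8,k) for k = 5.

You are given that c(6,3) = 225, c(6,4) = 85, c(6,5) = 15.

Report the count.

i=7: T(7,4)=225+6·85=735 | T(7,5)=85+6·15=175
i=8: T(8,5)=735+7·175=1960
Read c(8,5) = 1960.

1960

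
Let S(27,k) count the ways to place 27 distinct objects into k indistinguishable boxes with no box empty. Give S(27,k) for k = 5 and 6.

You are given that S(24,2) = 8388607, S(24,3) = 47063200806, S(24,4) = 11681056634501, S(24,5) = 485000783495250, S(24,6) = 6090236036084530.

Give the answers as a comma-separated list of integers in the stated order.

61338207158409090, 1359801318005044551

[25] T[25,3]:3*47063200806+8388607=141197991025 · T[25,4]:4*11681056634501+47063200806=46771289738810 · T[25,5]:5*485000783495250+11681056634501=2436684974110751 · T[25,6]:6*6090236036084530+485000783495250=37026417000002430
[26] T[26,4]:4*46771289738810+141197991025=187226356946265 · T[26,5]:5*2436684974110751+46771289738810=12230196160292565 · T[26,6]:6*37026417000002430+2436684974110751=224595186974125331
[27] T[27,5]:5*12230196160292565+187226356946265=61338207158409090 · T[27,6]:6*224595186974125331+12230196160292565=1359801318005044551
Read S(27,5) = 61338207158409090, S(27,6) = 1359801318005044551.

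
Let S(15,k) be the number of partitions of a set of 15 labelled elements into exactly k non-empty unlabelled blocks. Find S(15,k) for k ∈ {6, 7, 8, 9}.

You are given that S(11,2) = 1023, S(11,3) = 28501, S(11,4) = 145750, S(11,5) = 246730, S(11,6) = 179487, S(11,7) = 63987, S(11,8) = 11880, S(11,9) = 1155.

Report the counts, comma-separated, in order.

i=12: T(12,3)=1023+3·28501=86526 | T(12,4)=28501+4·145750=611501 | T(12,5)=145750+5·246730=1379400 | T(12,6)=246730+6·179487=1323652 | T(12,7)=179487+7·63987=627396 | T(12,8)=63987+8·11880=159027 | T(12,9)=11880+9·1155=22275
i=13: T(13,4)=86526+4·611501=2532530 | T(13,5)=611501+5·1379400=7508501 | T(13,6)=1379400+6·1323652=9321312 | T(13,7)=1323652+7·627396=5715424 | T(13,8)=627396+8·159027=1899612 | T(13,9)=159027+9·22275=359502
i=14: T(14,5)=2532530+5·7508501=40075035 | T(14,6)=7508501+6·9321312=63436373 | T(14,7)=9321312+7·5715424=49329280 | T(14,8)=5715424+8·1899612=20912320 | T(14,9)=1899612+9·359502=5135130
i=15: T(15,6)=40075035+6·63436373=420693273 | T(15,7)=63436373+7·49329280=408741333 | T(15,8)=49329280+8·20912320=216627840 | T(15,9)=20912320+9·5135130=67128490
Read S(15,6) = 420693273, S(15,7) = 408741333, S(15,8) = 216627840, S(15,9) = 67128490.

420693273, 408741333, 216627840, 67128490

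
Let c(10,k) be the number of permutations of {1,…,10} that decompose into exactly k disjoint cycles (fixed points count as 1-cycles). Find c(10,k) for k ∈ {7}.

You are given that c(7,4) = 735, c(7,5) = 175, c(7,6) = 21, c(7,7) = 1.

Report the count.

i=8: T(8,5)=735+7·175=1960 | T(8,6)=175+7·21=322 | T(8,7)=21+7·1=28
i=9: T(9,6)=1960+8·322=4536 | T(9,7)=322+8·28=546
i=10: T(10,7)=4536+9·546=9450
Read c(10,7) = 9450.

9450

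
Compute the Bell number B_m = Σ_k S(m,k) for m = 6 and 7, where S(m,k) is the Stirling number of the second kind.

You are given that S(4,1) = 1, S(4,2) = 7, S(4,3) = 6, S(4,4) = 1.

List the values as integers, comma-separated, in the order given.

203, 877

@5  (5,1):1·1+0→1, (5,2):7·2+1→15, (5,3):6·3+7→25, (5,4):1·4+6→10, (5,5):0·5+1→1
@6  (6,1):1·1+0→1, (6,2):15·2+1→31, (6,3):25·3+15→90, (6,4):10·4+25→65, (6,5):1·5+10→15, (6,6):0·6+1→1
@7  (7,1):1·1+0→1, (7,2):31·2+1→63, (7,3):90·3+31→301, (7,4):65·4+90→350, (7,5):15·5+65→140, (7,6):1·6+15→21, (7,7):0·7+1→1
B_6 = ΣS(6,k) = 1+31+90+65+15+1 = 203
B_7 = ΣS(7,k) = 1+63+301+350+140+21+1 = 877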